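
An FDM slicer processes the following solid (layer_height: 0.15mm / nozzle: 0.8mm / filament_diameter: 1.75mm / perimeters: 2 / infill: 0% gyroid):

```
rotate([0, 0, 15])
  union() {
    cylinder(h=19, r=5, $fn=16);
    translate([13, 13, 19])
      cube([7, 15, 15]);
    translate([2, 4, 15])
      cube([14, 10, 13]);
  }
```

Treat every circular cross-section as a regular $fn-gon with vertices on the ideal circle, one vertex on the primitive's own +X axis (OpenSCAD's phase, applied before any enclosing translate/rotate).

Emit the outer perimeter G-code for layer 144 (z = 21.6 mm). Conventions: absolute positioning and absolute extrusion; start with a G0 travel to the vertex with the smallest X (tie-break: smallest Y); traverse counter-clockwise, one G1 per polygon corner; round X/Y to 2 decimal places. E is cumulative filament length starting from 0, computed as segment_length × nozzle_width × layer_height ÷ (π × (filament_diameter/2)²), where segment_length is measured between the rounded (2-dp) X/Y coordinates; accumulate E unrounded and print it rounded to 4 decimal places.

At z = 21.6 mm: the cylinder is not intersected at this z (z outside [0, 19]); the 7×15 cube at (13, 13) contributes its full rectangle; the cube at (2, 4) is present — its section is the full 14×10 rectangle; Combining (union): the regions partially overlap (shared area 3.00 mm²), so overlapping operands fuse into one piece — 1 connected region; (rotated 15° about Z; rotation is an isometry so areas/perimeters/island counts are preserved). The outline is a single polygon with 8 vertices. Extrusion per mm of travel: 0.8 × 0.15 / (π × 0.875²) = 0.049890. Accumulating E over each segment gives final E = 4.1903.

G0 X-1.69 Y14.04 Z21.60
G1 X0.90 Y4.38 E0.4990
G1 X14.42 Y8.00 E1.1972
G1 X12.09 Y16.70 E1.6466
G1 X15.95 Y17.73 E1.8459
G1 X12.07 Y32.22 E2.5943
G1 X5.31 Y30.41 E2.9434
G1 X8.93 Y16.89 E3.6417
G1 X-1.69 Y14.04 E4.1903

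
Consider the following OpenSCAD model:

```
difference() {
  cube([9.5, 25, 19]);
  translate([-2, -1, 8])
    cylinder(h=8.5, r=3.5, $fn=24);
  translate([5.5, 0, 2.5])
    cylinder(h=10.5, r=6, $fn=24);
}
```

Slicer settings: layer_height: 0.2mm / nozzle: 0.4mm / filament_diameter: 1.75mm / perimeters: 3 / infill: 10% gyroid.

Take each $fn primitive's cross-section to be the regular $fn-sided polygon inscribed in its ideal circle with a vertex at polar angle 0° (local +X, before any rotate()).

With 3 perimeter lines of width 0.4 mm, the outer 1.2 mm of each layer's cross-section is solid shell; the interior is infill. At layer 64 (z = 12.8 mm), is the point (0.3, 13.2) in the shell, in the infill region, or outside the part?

shell

At z = 12.8 mm: the 9.5×25 cube contributes its full rectangle; the r=3.5 cylinder at (-2, -1) gives a regular 24-gon of circumradius 3.5 (constant along its height); the r=6 cylinder at (5.5, 0) contributes a regular 24-gon of circumradius 6; Taking the first minus the rest: starting from the 9.5×25 cube, the r=3.5 cylinder at (-2, -1) partially overlaps it — only the 1.52 mm² overlap (of its 38.05 mm²) is removed, clipping the outline; the r=6 cylinder at (5.5, 0) partially overlaps it — only the 47.63 mm² overlap (of its 111.81 mm²) is removed, clipping the outline — 1 connected region. Overall, the cross-section is a single solid region. The nearest boundary edge runs (0.00, 2.27)→(0.00, 25.00); distance from the point to it = 0.30 mm. The point is inside the cross-section, 0.30 mm from the nearest boundary — within the 1.2 mm shell band (3 × 0.4).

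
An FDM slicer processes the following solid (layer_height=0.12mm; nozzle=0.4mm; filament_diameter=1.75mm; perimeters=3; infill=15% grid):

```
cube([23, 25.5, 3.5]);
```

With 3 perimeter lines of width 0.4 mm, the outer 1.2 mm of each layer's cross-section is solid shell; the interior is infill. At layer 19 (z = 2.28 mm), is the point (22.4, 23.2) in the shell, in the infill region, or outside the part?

shell

At z = 2.28 mm: the 23×25.5 cube contributes its full rectangle. Overall, the cross-section is a single solid region. The nearest boundary edge runs (23.00, 0.00)→(23.00, 25.50); distance from the point to it = 0.60 mm. The point is inside the cross-section, 0.60 mm from the nearest boundary — within the 1.2 mm shell band (3 × 0.4).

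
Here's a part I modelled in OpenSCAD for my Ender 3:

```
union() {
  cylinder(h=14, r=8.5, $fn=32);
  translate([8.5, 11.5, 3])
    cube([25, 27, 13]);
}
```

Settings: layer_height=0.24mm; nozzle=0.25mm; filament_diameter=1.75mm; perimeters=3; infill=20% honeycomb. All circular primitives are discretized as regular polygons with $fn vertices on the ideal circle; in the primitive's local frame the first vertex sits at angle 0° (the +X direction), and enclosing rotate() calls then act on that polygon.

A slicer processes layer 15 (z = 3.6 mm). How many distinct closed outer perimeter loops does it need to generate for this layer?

At z = 3.6 mm: the r=8.5 cylinder contributes a regular 32-gon of circumradius 8.5; the 25×27 cube at (8.5, 11.5) contributes its full rectangle; Combining (union): the 2 present regions are separate (no shared area or edge), so areas and boundary lengths simply add and each stays a separate island — 2 connected regions. The result has 2 disconnected regions.

2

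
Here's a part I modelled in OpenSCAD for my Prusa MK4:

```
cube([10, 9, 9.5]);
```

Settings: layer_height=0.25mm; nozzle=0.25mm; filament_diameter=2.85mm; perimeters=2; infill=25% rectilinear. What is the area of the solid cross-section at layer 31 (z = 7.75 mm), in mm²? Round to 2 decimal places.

At z = 7.75 mm: the cube (footprint 10×9) is included at this height (area 90.00 mm²). Overall, the cross-section is a single solid region. Net area = 90.00 mm².

90.00 mm²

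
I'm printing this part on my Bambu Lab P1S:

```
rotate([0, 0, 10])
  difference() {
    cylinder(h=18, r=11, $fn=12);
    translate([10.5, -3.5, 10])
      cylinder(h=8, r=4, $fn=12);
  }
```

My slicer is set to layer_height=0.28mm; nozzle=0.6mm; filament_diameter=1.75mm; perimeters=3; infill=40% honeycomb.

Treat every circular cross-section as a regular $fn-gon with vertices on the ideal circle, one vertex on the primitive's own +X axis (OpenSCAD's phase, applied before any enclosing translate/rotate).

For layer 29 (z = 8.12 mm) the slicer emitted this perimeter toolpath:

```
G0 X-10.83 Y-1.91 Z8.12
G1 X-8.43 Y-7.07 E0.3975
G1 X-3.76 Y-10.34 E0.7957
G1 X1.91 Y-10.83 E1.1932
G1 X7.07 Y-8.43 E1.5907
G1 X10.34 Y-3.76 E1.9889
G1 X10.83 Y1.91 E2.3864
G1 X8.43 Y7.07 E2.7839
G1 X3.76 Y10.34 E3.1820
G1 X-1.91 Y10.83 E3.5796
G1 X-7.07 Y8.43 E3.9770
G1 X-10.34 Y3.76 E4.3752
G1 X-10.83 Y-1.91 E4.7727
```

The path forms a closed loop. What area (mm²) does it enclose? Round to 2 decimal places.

Apply the shoelace formula to the sequence of (X, Y) vertices; enclosed area = 363.04 mm².

363.04 mm²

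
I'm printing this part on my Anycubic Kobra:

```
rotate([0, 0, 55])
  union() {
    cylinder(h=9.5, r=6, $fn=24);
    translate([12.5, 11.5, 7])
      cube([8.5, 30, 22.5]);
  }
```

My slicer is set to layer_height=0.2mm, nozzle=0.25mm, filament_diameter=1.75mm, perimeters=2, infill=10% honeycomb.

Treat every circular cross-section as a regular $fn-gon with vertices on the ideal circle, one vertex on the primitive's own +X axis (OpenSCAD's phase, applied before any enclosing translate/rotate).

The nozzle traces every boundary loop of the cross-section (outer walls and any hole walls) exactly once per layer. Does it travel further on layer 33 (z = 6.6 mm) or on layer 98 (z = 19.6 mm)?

layer 98 (z = 19.6 mm)

Layer 33 (z = 6.6): the r=6 cylinder gives a regular 24-gon of circumradius 6 (constant along its height) (perimeter = 2·24·6.000·sin(180°/24) = 37.59 mm); the cube at (12.5, 11.5) does not reach this height (z outside [7, 29.5]); Taking the union: only the r=6 cylinder is present, so the union is just that shape — boundary = 37.59 mm; (whole slice rotated 55° about Z — lengths, areas and connectivity unchanged). So its perimeter = 37.59 mm. Layer 98 (z = 19.6): the cylinder is not intersected at this z (z outside [0, 9.5]); the cube at (12.5, 11.5) (footprint 8.5×30) is included at this height (perimeter 77.00 mm); Taking the union: only the 8.5×30 cube at (12.5, 11.5) is present, so the union is just that shape — boundary = 77.00 mm; (whole slice rotated 55° about Z — lengths, areas and connectivity unchanged). So its perimeter = 77.00 mm. Layer 98 is larger (77.00 vs 37.59 mm).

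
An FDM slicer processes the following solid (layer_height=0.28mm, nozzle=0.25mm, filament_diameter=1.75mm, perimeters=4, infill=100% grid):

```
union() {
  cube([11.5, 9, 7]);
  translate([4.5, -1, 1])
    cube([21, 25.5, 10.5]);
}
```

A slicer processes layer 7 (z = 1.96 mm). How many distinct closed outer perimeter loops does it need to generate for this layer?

At z = 1.96 mm: the cube is present — its section is the full 11.5×9 rectangle; the cube at (4.5, -1) (footprint 21×25.5) is included at this height; Combining (union): the regions partially overlap (shared area 63.00 mm²), so overlapping operands fuse into one piece — 1 connected region. The result has 1 disconnected region.

1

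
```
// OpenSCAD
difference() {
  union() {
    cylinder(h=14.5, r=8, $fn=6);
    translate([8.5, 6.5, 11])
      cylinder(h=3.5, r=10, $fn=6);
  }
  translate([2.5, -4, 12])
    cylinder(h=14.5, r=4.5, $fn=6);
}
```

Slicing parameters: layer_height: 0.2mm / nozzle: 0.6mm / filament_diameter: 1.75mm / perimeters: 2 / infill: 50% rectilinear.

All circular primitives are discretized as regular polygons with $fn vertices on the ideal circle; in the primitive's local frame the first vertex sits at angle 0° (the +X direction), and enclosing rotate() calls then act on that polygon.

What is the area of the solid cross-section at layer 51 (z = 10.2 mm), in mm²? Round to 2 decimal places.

At z = 10.2 mm: the cylinder: section is a regular 6-gon, circumradius r=8 (area = (6/2)·8.000²·sin(360°/6) = 166.28 mm²); the cylinder at (8.5, 6.5) is not intersected at this z (z outside [11, 14.5]); Merging all regions: only the r=8 cylinder is present, so the union is just that shape — area = 166.28 mm²; the cylinder at (2.5, -4) is absent (z outside [12, 26.5]); After the difference (first − rest): none of the subtracted shapes is present at this height, so that combined region is unchanged — area = 166.28 mm². Overall, the cross-section is a single solid region. Net area = 166.28 mm².

166.28 mm²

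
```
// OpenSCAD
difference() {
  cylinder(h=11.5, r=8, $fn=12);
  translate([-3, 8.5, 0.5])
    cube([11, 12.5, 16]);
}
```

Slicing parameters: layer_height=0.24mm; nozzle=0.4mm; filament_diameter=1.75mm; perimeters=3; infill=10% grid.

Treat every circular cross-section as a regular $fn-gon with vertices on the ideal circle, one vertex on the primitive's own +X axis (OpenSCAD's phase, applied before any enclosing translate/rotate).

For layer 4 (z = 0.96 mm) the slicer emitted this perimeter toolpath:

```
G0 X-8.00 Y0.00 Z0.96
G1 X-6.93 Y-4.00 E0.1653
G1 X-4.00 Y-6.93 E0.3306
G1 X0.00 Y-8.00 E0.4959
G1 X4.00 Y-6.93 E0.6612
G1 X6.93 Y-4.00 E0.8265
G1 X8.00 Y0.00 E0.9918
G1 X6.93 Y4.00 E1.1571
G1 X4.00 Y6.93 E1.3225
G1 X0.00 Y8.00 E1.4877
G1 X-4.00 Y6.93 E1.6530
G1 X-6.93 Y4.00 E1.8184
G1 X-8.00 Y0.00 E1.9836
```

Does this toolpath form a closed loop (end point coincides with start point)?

yes

Start point (G0): (-8.00, 0.00). End point (last G1): the path returns to the start — closed.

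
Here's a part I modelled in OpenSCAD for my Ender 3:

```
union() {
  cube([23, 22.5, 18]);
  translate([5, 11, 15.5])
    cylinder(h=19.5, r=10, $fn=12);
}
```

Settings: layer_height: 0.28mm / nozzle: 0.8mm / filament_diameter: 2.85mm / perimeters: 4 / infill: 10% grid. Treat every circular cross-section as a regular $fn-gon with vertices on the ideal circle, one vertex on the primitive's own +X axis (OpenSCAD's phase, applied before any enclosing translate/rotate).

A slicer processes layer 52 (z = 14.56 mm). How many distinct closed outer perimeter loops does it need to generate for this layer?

1

At z = 14.56 mm: the 23×22.5 cube contributes its full rectangle; the cylinder at (5, 11) is absent (z outside [15.5, 35]); Combining (union): only the 23×22.5 cube is present, so the union is just that shape — 1 connected region. The result has 1 disconnected region.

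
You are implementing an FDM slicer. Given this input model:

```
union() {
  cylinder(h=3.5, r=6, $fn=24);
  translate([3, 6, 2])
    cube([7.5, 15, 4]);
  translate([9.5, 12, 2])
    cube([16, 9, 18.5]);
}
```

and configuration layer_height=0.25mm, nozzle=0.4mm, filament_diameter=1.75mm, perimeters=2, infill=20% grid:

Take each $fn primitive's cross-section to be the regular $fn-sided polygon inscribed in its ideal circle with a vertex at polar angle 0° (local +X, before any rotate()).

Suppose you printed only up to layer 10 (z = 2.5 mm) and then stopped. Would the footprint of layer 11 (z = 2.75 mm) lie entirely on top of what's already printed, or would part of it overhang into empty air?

Compare the two slices. At z = 2.5: the cylinder: section is a regular 24-gon, circumradius r=6 (area = (24/2)·6.000²·sin(360°/24) = 111.81 mm²); the 7.5×15 cube at (3, 6) contributes its full rectangle (area 112.50 mm²); the cube at (9.5, 12) (footprint 16×9) is included at this height (area 144.00 mm²); Combining (union): the regions partially overlap — summed areas 368.31 mm² minus the doubly-counted overlap 9.00 mm² gives 359.31 mm² — area = 359.31 mm². At z = 2.75: the r=6 cylinder contributes a regular 24-gon of circumradius 6 (area = (24/2)·6.000²·sin(360°/24) = 111.81 mm²); the 7.5×15 cube at (3, 6) contributes its full rectangle (area 112.50 mm²); the 16×9 cube at (9.5, 12) contributes its full rectangle (area 144.00 mm²); Merging all regions: the regions partially overlap — summed areas 368.31 mm² minus the doubly-counted overlap 9.00 mm² gives 359.31 mm² — area = 359.31 mm². Checking containment: the cross-section at z = 2.75 is a subset of the cross-section at z = 2.5.

entirely on top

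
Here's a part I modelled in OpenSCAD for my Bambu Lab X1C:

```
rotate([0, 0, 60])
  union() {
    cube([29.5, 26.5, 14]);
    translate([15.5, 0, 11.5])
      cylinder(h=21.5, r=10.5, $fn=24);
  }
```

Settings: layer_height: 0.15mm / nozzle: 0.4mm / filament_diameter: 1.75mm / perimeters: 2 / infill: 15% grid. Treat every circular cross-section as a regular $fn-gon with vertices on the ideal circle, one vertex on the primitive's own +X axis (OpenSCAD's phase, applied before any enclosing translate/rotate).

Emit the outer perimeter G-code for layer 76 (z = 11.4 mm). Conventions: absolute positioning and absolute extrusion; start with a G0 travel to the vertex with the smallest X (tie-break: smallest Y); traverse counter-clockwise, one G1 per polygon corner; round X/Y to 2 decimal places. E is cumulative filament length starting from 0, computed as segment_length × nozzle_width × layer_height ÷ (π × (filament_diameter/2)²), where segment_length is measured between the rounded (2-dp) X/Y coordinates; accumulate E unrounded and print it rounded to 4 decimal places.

At z = 11.4 mm: the cube is present — its section is the full 29.5×26.5 rectangle; the cylinder at (15.5, 0) is not intersected at this z (z outside [11.5, 33]); Merging all regions: only the 29.5×26.5 cube is present, so the union is just that shape — 1 connected region; (whole slice rotated 60° about Z — lengths, areas and connectivity unchanged). The outline is a single polygon with 4 vertices. Extrusion per mm of travel: 0.4 × 0.15 / (π × 0.875²) = 0.024945. Accumulating E over each segment gives final E = 2.7940.

G0 X-22.95 Y13.25 Z11.40
G1 X0.00 Y0.00 E0.6611
G1 X14.75 Y25.55 E1.3970
G1 X-8.20 Y38.80 E2.0580
G1 X-22.95 Y13.25 E2.7940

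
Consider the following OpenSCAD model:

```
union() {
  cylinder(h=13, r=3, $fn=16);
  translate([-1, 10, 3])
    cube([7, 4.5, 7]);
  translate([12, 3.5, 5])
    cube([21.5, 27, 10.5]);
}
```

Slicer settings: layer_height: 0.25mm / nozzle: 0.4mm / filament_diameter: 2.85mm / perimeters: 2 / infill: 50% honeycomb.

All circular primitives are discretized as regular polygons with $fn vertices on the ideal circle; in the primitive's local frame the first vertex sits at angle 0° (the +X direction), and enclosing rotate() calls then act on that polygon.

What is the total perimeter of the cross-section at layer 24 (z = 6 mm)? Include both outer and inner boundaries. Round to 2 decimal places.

138.73 mm

At z = 6 mm: the r=3 cylinder gives a regular 16-gon of circumradius 3 (constant along its height) (perimeter = 2·16·3.000·sin(180°/16) = 18.73 mm); the cube at (-1, 10) is present — its section is the full 7×4.5 rectangle (perimeter 23.00 mm); the cube at (12, 3.5) is present — its section is the full 21.5×27 rectangle (perimeter 97.00 mm); Taking the union: the 3 present regions are separate (no shared area or edge), so areas and boundary lengths simply add and each stays a separate island — boundary = 138.73 mm. Overall, the cross-section has 3 separate islands. Total boundary length (outer) = 138.73 mm.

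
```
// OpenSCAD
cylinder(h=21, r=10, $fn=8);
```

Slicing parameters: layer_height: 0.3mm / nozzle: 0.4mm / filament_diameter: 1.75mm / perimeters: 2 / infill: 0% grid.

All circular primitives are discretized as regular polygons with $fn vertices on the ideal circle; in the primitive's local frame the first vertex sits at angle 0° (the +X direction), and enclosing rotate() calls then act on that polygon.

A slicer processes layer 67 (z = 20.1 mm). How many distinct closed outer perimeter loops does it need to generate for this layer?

At z = 20.1 mm: the r=10 cylinder contributes a regular 8-gon of circumradius 10. The result has 1 disconnected region.

1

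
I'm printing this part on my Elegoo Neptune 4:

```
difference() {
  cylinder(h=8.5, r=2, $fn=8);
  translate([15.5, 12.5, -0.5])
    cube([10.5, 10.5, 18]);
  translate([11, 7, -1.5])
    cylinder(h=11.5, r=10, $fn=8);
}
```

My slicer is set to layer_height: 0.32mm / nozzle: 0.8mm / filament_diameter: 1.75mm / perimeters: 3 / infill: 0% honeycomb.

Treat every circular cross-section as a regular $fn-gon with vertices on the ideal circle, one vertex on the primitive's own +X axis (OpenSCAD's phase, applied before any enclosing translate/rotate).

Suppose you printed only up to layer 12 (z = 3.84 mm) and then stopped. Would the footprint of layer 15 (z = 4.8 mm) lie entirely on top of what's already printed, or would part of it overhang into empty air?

Compare the two slices. At z = 3.84: the cylinder: section is a regular 8-gon, circumradius r=2 (area = (8/2)·2.000²·sin(360°/8) = 11.31 mm²); the cube at (15.5, 12.5) is present — its section is the full 10.5×10.5 rectangle (area 110.25 mm²); the r=10 cylinder at (11, 7) gives a regular 8-gon of circumradius 10 (constant along its height) (area = (8/2)·10.000²·sin(360°/8) = 282.84 mm²); Taking the first minus the rest: starting from the r=2 cylinder (11.31 mm²), the 10.5×10.5 cube at (15.5, 12.5) misses the remaining region (no effect); the r=10 cylinder at (11, 7) misses the remaining region (no effect) — area = 11.31 mm². At z = 4.8: the cylinder: section is a regular 8-gon, circumradius r=2 (area = (8/2)·2.000²·sin(360°/8) = 11.31 mm²); the cube at (15.5, 12.5) (footprint 10.5×10.5) is included at this height (area 110.25 mm²); the r=10 cylinder at (11, 7) gives a regular 8-gon of circumradius 10 (constant along its height) (area = (8/2)·10.000²·sin(360°/8) = 282.84 mm²); Subtracting the remaining from the first: starting from the r=2 cylinder (11.31 mm²), the 10.5×10.5 cube at (15.5, 12.5) misses the remaining region (no effect); the r=10 cylinder at (11, 7) misses the remaining region (no effect) — area = 11.31 mm². Checking containment: the cross-section at z = 4.8 is a subset of the cross-section at z = 3.84.

entirely on top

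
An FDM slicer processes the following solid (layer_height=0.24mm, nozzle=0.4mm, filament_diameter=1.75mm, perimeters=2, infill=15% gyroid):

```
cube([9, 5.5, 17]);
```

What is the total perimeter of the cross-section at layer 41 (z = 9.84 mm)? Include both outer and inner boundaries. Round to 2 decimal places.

At z = 9.84 mm: the cube is present — its section is the full 9×5.5 rectangle (perimeter 29.00 mm). Overall, the cross-section is a single solid region. Total boundary length (outer) = 29.00 mm.

29.00 mm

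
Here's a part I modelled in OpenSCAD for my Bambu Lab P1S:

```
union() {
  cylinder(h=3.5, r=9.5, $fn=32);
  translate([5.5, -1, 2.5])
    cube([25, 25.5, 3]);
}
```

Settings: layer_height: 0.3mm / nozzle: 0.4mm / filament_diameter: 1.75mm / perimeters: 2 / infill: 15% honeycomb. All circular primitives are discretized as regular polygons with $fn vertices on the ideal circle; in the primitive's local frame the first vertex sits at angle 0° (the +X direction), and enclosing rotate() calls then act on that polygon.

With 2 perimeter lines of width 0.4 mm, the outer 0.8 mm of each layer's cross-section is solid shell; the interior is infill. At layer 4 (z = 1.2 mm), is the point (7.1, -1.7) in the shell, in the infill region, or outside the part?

infill

At z = 1.2 mm: the cylinder: section is a regular 32-gon, circumradius r=9.5; the cube at (5.5, -1) does not reach this height (z outside [2.5, 5.5]); Combining (union): only the r=9.5 cylinder is present, so the union is just that shape — 1 connected region. Overall, the cross-section is a single solid region. The nearest boundary edge runs (8.78, -3.64)→(9.32, -1.85); distance from the point to it = 2.17 mm. The point is inside the cross-section and 2.17 mm from the nearest boundary — more than the 0.8 mm shell width (2 × 0.4), so it's in the infill interior.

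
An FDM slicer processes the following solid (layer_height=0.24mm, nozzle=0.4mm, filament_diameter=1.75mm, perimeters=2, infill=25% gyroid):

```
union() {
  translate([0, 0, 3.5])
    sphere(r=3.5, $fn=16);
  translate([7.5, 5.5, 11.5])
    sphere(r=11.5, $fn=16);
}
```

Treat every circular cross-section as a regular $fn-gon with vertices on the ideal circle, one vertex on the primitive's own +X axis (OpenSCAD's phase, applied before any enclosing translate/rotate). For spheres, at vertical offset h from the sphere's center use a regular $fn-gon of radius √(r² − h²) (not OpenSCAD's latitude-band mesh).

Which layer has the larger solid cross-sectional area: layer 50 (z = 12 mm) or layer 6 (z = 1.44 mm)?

layer 50 (z = 12 mm)

Layer 50 (z = 12): the sphere is absent (|z−center|=8.500 > r=3.5); the r=11.5 sphere at (7.5, 5.5) contributes a regular 16-gon of circumradius √(11.5²−0.5²) = 11.489 (area = (16/2)·11.489²·sin(360°/16) = 404.11 mm²); Merging all regions: only the r=11.5 sphere at (7.5, 5.5) is present, so the union is just that shape — area = 404.11 mm². So its area = 404.11 mm². Layer 6 (z = 1.44): the r=3.5 sphere contributes a regular 16-gon of circumradius √(3.5²−2.06²) = 2.830 (area = (16/2)·2.830²·sin(360°/16) = 24.51 mm²); the sphere at (7.5, 5.5): section is a regular 16-gon, circumradius = √(r²−h²) = √(11.5²−10.06²) = 5.572 (area = (16/2)·5.572²·sin(360°/16) = 95.05 mm²); Merging all regions: the 2 present regions are separate (no shared area or edge), so areas and boundary lengths simply add and each stays a separate island — area = 119.56 mm². So its area = 119.56 mm². Layer 50 is larger (404.11 vs 119.56 mm²).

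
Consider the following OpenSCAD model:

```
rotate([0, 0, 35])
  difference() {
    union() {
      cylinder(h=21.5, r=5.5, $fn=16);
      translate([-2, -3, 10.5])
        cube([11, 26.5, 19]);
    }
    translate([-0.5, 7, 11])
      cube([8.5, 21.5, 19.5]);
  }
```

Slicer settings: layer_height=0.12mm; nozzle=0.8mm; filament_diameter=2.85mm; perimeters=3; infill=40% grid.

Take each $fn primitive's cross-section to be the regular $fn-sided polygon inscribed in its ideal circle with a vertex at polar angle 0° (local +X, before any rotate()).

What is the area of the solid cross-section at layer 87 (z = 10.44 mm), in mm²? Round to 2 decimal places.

At z = 10.44 mm: the r=5.5 cylinder gives a regular 16-gon of circumradius 5.5 (constant along its height) (area = (16/2)·5.500²·sin(360°/16) = 92.61 mm²); the cube at (-2, -3) is absent (z outside [10.5, 29.5]); Taking the union: only the r=5.5 cylinder is present, so the union is just that shape — area = 92.61 mm²; the cube at (-0.5, 7) is absent (z outside [11, 30.5]); Subtracting the remaining from the first: none of the subtracted shapes is present at this height, so that combined region is unchanged — area = 92.61 mm²; (whole slice rotated 35° about Z — lengths, areas and connectivity unchanged). Overall, the cross-section is a single solid region. Net area = 92.61 mm².

92.61 mm²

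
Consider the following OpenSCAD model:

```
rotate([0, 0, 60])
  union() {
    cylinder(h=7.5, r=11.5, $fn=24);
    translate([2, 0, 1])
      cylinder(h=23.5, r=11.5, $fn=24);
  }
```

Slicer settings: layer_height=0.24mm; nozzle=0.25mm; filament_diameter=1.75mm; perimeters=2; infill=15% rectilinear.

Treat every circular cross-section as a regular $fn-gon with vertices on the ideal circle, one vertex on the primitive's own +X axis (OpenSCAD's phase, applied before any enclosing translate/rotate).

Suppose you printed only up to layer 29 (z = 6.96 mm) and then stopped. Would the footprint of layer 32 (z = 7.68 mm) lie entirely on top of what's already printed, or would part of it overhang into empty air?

entirely on top

Compare the two slices. At z = 6.96: the cylinder: section is a regular 24-gon, circumradius r=11.5 (area = (24/2)·11.500²·sin(360°/24) = 410.75 mm²); the r=11.5 cylinder at (2, 0) contributes a regular 24-gon of circumradius 11.5 (area = (24/2)·11.500²·sin(360°/24) = 410.75 mm²); Combining (union): the regions partially overlap — summed areas 821.49 mm² minus the doubly-counted overlap 365.01 mm² gives 456.48 mm² — area = 456.48 mm²; (whole slice rotated 60° about Z — lengths, areas and connectivity unchanged). At z = 7.68: the cylinder does not reach this height (z outside [0, 7.5]); the cylinder at (2, 0): section is a regular 24-gon, circumradius r=11.5 (area = (24/2)·11.500²·sin(360°/24) = 410.75 mm²); Combining (union): only the r=11.5 cylinder at (2, 0) is present, so the union is just that shape — area = 410.75 mm²; (rotated 60° about Z; rotation is an isometry so areas/perimeters/island counts are preserved). Checking containment: the cross-section at z = 7.68 is a subset of the cross-section at z = 6.96.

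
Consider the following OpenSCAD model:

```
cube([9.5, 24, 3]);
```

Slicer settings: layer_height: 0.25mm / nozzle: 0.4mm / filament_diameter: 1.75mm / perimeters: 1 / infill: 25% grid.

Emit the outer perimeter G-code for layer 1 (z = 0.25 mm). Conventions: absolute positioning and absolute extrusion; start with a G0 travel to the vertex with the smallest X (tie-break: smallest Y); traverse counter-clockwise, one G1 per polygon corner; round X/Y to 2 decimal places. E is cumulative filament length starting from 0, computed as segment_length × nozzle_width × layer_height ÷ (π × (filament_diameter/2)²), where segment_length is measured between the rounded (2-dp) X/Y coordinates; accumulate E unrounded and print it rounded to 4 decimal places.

At z = 0.25 mm: the cube (footprint 9.5×24) is included at this height. The outline is a single polygon with 4 vertices. Extrusion per mm of travel: 0.4 × 0.25 / (π × 0.875²) = 0.041575. Accumulating E over each segment gives final E = 2.7855.

G0 X0.00 Y0.00 Z0.25
G1 X9.50 Y0.00 E0.3950
G1 X9.50 Y24.00 E1.3928
G1 X0.00 Y24.00 E1.7877
G1 X0.00 Y0.00 E2.7855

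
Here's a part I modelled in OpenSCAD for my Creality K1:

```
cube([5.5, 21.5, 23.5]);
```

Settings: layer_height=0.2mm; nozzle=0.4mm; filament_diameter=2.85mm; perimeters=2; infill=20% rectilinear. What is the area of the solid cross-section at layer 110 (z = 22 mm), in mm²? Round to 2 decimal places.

At z = 22 mm: the cube (footprint 5.5×21.5) is included at this height (area 118.25 mm²). Overall, the cross-section is a single solid region. Net area = 118.25 mm².

118.25 mm²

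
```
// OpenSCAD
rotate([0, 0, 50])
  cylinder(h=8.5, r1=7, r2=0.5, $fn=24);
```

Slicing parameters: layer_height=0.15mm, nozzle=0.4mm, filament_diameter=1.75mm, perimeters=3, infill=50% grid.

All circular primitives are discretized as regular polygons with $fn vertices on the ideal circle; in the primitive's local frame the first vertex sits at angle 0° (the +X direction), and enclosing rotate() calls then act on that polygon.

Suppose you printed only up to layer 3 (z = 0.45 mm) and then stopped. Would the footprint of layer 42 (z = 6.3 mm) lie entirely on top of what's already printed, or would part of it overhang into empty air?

entirely on top

Compare the two slices. At z = 0.45: the cone (r1=7→r2=0.5) has section circumradius 6.656 here — a regular 24-gon (area = (24/2)·6.656²·sin(360°/24) = 137.59 mm²); (rotated 50° about Z; rotation is an isometry so areas/perimeters/island counts are preserved). At z = 6.3: the cone (r1=7→r2=0.5) has section circumradius 2.182 here — a regular 24-gon (area = (24/2)·2.182²·sin(360°/24) = 14.79 mm²); (whole slice rotated 50° about Z — lengths, areas and connectivity unchanged). Checking containment: the cross-section at z = 6.3 is a subset of the cross-section at z = 0.45.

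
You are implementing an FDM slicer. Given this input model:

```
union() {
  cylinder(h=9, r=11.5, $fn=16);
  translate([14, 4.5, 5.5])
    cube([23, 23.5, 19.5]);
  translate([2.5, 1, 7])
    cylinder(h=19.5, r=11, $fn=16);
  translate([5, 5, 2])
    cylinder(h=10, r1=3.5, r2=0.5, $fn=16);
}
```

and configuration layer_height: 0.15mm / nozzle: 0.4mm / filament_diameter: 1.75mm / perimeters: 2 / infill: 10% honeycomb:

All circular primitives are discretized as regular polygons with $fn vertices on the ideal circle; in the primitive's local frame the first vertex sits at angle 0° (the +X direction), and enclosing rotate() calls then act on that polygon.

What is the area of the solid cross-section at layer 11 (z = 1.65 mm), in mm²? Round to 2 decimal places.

At z = 1.65 mm: the r=11.5 cylinder gives a regular 16-gon of circumradius 11.5 (constant along its height) (area = (16/2)·11.500²·sin(360°/16) = 404.88 mm²); the cube at (14, 4.5) is absent (z outside [5.5, 25]); the cylinder at (2.5, 1) is absent (z outside [7, 26.5]); the cone at (5, 5) is absent (z outside [2, 12]); Taking the union: only the r=11.5 cylinder is present, so the union is just that shape — area = 404.88 mm². Overall, the cross-section is a single solid region. Net area = 404.88 mm².

404.88 mm²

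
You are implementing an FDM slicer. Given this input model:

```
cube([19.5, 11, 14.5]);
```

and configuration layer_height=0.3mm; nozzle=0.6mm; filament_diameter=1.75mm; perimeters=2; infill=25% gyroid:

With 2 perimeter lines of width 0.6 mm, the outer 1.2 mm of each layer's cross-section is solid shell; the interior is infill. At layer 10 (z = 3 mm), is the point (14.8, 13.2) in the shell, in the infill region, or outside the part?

outside

At z = 3 mm: the cube (footprint 19.5×11) is included at this height. Overall, the cross-section is a single solid region. The nearest boundary edge runs (19.50, 11.00)→(0.00, 11.00); distance from the point to it = 2.20 mm. The point is not inside any of the regions above, so it lies outside the cross-section (2.20 mm from the nearest boundary).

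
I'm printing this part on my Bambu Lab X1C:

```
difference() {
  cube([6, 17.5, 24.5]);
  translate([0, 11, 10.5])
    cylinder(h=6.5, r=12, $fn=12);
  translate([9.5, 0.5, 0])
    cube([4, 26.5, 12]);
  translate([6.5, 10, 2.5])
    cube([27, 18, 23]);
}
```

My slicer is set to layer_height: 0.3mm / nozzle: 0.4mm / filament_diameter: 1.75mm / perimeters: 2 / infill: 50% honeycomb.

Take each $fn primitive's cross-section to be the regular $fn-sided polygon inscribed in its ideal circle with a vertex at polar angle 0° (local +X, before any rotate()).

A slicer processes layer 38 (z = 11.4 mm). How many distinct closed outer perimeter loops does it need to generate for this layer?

At z = 11.4 mm: the cube is present — its section is the full 6×17.5 rectangle; the cylinder at (0, 11): section is a regular 12-gon, circumradius r=12; the 4×26.5 cube at (9.5, 0.5) contributes its full rectangle; the cube at (6.5, 10) (footprint 27×18) is included at this height; Taking the first minus the rest: starting from the 6×17.5 cube, the r=12 cylinder at (0, 11) partially overlaps it — only the 104.31 mm² overlap (of its 432.00 mm²) is removed, clipping the outline; the 4×26.5 cube at (9.5, 0.5) misses the remaining region (no effect); the 27×18 cube at (6.5, 10) misses the remaining region (no effect) — 1 connected region. The result has 1 disconnected region.

1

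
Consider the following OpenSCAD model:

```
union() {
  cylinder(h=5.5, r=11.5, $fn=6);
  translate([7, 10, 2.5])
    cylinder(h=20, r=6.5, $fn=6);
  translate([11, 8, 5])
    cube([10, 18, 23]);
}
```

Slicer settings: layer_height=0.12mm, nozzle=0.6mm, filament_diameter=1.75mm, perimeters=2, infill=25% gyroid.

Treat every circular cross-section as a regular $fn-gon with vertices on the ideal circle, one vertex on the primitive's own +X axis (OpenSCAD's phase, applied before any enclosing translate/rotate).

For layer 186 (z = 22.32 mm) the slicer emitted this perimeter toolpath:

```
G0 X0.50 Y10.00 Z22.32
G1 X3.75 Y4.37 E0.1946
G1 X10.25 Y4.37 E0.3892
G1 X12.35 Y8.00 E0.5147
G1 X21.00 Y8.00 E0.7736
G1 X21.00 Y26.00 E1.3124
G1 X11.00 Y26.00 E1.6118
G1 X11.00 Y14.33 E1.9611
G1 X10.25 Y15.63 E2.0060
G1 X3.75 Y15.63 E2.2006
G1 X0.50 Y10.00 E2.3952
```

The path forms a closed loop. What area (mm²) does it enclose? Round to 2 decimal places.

280.53 mm²

Apply the shoelace formula to the sequence of (X, Y) vertices; enclosed area = 280.53 mm².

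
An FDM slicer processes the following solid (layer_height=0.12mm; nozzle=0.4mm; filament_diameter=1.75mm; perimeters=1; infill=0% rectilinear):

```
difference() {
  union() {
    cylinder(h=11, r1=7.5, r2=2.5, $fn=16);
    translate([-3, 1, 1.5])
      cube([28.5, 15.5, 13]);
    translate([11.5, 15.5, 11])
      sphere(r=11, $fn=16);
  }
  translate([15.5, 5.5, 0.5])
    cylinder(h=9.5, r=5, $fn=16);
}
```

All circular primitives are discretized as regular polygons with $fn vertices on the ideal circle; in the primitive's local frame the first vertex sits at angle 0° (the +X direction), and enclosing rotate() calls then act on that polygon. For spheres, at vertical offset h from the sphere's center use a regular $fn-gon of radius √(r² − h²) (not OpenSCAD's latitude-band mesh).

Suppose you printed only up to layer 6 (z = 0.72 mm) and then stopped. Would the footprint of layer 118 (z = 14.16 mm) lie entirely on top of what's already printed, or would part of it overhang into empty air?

Compare the two slices. At z = 0.72: the cone contributes a regular 16-gon of circumradius 7.173 (interpolated between r1=7.5 and r2=2.5 at t=0.065) (area = (16/2)·7.173²·sin(360°/16) = 157.51 mm²); the cube at (-3, 1) is absent (z outside [1.5, 14.5]); the r=11 sphere at (11.5, 15.5) slices to a regular 16-gon of circumradius 3.914 (√(r²−h²) with h=10.28 from center) (area = (16/2)·3.914²·sin(360°/16) = 46.91 mm²); Taking the union: the 2 present regions are separate (no shared area or edge), so areas and boundary lengths simply add and each stays a separate island — area = 204.41 mm²; the r=5 cylinder at (15.5, 5.5) gives a regular 16-gon of circumradius 5 (constant along its height) (area = (16/2)·5.000²·sin(360°/16) = 76.54 mm²); Taking the first minus the rest: starting from the result so far (204.41 mm²), the r=5 cylinder at (15.5, 5.5) misses the remaining region (no effect) — area = 204.41 mm². At z = 14.16: the cone does not reach this height (z outside [0, 11]); the cube at (-3, 1) is present — its section is the full 28.5×15.5 rectangle (area 441.75 mm²); the sphere at (11.5, 15.5): section is a regular 16-gon, circumradius = √(r²−h²) = √(11²−3.16²) = 10.536 (area = (16/2)·10.536²·sin(360°/16) = 339.87 mm²); Combining (union): the regions partially overlap — summed areas 781.62 mm² minus the doubly-counted overlap 190.81 mm² gives 590.81 mm² — area = 590.81 mm²; the cylinder at (15.5, 5.5) is absent (z outside [0.5, 10]); Taking the first minus the rest: none of the subtracted shapes is present at this height, so that combined region is unchanged — area = 590.81 mm². Checking containment: at z = 14.16 the cross-section extends beyond the z = 0.72 cross-section by about 493.99 mm².

part overhangs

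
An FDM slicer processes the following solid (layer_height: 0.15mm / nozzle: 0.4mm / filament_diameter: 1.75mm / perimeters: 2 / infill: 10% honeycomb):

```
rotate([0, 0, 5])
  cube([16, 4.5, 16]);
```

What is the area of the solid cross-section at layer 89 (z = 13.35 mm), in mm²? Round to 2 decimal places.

At z = 13.35 mm: the cube is present — its section is the full 16×4.5 rectangle (area 72.00 mm²); (rotated 5° about Z; rotation is an isometry so areas/perimeters/island counts are preserved). Overall, the cross-section is a single solid region. Net area = 72.00 mm².

72.00 mm²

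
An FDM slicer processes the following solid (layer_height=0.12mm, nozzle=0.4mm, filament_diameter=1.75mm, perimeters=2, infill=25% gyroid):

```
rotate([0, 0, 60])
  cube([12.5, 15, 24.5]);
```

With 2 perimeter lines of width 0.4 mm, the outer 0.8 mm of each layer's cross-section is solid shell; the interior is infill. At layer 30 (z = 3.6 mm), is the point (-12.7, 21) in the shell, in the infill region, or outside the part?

outside

At z = 3.6 mm: the cube (footprint 12.5×15) is included at this height; (rotated 60° about Z; rotation is an isometry so areas/perimeters/island counts are preserved). Overall, the cross-section is a single solid region. Undo the 60° rotation: the query point maps to (11.837, 21.499) in the un-rotated model frame. The nearest boundary edge runs (12.50, 15.00)→(0.00, 15.00); distance from the point to it = 6.50 mm. The point is not inside any of the regions above, so it lies outside the cross-section (6.50 mm from the nearest boundary).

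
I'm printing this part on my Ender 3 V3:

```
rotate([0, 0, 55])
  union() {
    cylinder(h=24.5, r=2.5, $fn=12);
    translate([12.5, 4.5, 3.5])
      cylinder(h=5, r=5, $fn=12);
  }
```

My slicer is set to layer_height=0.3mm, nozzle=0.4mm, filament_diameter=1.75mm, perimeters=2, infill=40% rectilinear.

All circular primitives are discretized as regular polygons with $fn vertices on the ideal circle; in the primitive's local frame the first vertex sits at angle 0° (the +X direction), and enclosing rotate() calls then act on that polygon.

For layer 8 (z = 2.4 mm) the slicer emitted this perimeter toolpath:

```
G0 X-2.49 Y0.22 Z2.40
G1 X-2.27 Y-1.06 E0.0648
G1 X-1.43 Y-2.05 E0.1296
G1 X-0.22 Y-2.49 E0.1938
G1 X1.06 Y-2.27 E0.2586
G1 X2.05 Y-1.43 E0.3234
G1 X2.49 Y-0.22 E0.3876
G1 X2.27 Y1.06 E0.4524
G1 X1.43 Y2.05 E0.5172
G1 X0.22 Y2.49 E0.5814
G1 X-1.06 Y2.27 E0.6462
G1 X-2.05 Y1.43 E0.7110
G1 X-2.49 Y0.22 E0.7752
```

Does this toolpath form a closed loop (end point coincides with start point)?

Start point (G0): (-2.49, 0.22). End point (last G1): the path returns to the start — closed.

yes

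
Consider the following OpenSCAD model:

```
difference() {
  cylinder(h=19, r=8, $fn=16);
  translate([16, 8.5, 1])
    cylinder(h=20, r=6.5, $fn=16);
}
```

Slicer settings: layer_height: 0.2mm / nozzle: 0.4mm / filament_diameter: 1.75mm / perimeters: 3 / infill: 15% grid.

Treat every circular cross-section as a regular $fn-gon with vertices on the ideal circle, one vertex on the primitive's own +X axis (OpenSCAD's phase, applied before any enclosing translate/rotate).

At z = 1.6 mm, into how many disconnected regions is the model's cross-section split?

1

At z = 1.6 mm: the r=8 cylinder contributes a regular 16-gon of circumradius 8; the r=6.5 cylinder at (16, 8.5) gives a regular 16-gon of circumradius 6.5 (constant along its height); Subtracting the remaining from the first: starting from the r=8 cylinder, the r=6.5 cylinder at (16, 8.5) misses the remaining region (no effect) — 1 connected region. The result has 1 disconnected region.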